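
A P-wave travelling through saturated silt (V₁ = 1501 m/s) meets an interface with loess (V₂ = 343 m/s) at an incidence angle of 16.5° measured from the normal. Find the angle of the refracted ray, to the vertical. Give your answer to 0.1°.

3.7°

Snell's law: sin θ₂ = (V₂/V₁)·sin θ₁ = (343/1501)·sin 16.5° = 0.0649.
θ₂ = arcsin 0.0649 = 3.72° from the normal.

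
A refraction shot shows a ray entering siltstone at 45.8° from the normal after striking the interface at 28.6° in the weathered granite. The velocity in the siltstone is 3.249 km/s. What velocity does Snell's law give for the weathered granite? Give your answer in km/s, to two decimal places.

sin 28.6° = 0.4787; sin 45.8° = 0.7169.
V₁ = V₂·(sin θ₁/sin θ₂) = 3.249·(0.4787/0.7169) = 2.17 km/s.

2.17 km/s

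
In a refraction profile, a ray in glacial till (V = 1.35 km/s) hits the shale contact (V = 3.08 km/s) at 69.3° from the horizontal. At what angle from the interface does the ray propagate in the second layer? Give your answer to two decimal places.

36.25°

Angle from the normal: 90° − 69.3° = 20.7°.
sin θ₁/V₁ = sin θ₂/V₂ ⇒ sin θ₂ = 3.08·sin 20.7°/1.35 = 3.08·0.3535/1.35 = 0.8064.
θ₂ = sin⁻¹(0.8064) = 53.75° (from vertical).
From the interface: 90° − 53.75° = 36.25°.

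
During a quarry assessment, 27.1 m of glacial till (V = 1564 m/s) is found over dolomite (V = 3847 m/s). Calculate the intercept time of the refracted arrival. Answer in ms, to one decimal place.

31.7 ms

tᵢ = 2h·√(V₂²−V₁²)/(V₁V₂).
√(V₂²−V₁²) = √(3847²−1564²) = 3514.7 m/s.
tᵢ = 2·27.1·3514.7/(1564·3847) = 0.03166 s.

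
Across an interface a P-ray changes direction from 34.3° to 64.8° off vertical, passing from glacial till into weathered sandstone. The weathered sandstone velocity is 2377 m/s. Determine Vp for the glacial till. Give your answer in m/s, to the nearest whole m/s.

Snell's law: sin 34.3°/V₁ = sin 64.8°/V₂.
V₁ = V₂·sin 34.3°/sin 64.8° = 2377 × 0.6228 = 1480.39 m/s.

1480 m/s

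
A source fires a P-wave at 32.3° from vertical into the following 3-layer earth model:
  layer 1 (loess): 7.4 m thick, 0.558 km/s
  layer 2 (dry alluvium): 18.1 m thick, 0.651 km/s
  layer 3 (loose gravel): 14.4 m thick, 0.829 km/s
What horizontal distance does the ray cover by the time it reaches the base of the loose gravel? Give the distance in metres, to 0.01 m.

37.91 m

p = sin θ₁/V₁ = sin 32.3°/0.558 = 9.5762e-01 s/km is conserved through the stack.
Layer 1: θ = 32.30°; offset = 7.4·tan 32.30° = 4.6781 m.
Layer 2: sin θ = p·0.651 = 0.6234 → θ = 38.57°; offset = 18.1·tan 38.57° = 14.4313 m.
Layer 3: sin θ = p·0.829 = 0.7939 → θ = 52.55°; offset = 14.4·tan 52.55° = 18.7993 m.
Σ offsets = 37.9087 m.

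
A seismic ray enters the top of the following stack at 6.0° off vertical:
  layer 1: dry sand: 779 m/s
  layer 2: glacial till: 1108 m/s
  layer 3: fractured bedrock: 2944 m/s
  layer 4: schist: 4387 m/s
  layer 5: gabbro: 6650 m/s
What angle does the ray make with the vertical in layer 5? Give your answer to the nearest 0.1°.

Ray parameter p = sin 6.0° / 779 = 1.3418e-04 s/m.
sin θ_5 = p·V_5 = 1.3418e-04 × 6650 = 0.8923.
θ_5 = 63.17° from the vertical.

63.2°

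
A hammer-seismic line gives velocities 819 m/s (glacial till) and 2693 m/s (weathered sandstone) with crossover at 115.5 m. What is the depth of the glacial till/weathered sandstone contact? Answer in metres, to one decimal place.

h = (x_cross/2)·√((V₂−V₁)/(V₂+V₁)).
(V₂−V₁)/(V₂+V₁) = (2693−819)/(2693+819) = 0.5336; √ = 0.7305.
h = (115.5/2)·0.7305 = 42.19 m.

42.2 m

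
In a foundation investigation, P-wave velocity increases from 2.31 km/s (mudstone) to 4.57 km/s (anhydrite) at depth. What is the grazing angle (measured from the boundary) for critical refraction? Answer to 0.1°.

At critical incidence the refracted ray runs along the interface (θ₂ = 90°), so sin θ_c = V₁/V₂.
θ_c = arcsin(2.31/4.57) = arcsin 0.5055 = 30.36°.
Measured from the interface: 90° − 30.36° = 59.64°.

59.6°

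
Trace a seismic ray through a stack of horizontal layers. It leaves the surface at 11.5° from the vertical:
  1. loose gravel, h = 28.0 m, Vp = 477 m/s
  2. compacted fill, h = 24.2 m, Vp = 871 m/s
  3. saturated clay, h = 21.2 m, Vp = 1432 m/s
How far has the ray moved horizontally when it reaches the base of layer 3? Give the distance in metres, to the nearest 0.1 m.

Apply Snell's law at each interface; in layer i the horizontal offset is hᵢ·tan θᵢ.
Layer 1: θ = 11.50°; offset = 28.0·tan 11.50° = 5.697 m.
Layer 2: sin θ = 871·sin 11.5°/477 = 0.3640, θ = 21.35°; offset = 24.2·tan 21.35° = 9.459 m.
Layer 3: sin θ = 1432·sin 11.5°/477 = 0.5985, θ = 36.76°; offset = 21.2·tan 36.76° = 15.839 m.
Σ offsets = 30.995 m.

31.0 m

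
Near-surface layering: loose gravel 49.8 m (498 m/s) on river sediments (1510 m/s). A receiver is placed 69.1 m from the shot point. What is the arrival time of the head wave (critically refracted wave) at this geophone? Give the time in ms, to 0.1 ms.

θ_c = arcsin(V₁/V₂) = arcsin(498/1510) = 19.26°, cos θ_c = 0.9441.
Intercept time tᵢ = 2h cos θ_c / V₁ = 2·49.8·0.9441/498 = 0.18881 s.
t = x/V₂ + tᵢ = 69.1/1510 + 0.18881 = 0.23457 s.

234.6 ms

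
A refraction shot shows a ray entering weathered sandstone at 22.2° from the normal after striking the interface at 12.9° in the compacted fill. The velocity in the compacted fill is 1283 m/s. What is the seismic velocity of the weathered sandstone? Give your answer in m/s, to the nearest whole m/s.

Snell's law: sin 12.9°/V₁ = sin 22.2°/V₂.
V₂ = V₁·sin 22.2°/sin 12.9° = 1283 × 1.6925 = 2171.42 m/s.

2171 m/s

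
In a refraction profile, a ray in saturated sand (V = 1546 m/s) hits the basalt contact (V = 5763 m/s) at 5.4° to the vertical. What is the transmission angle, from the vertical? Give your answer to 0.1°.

Snell's law: sin θ₂ = (V₂/V₁)·sin θ₁ = (5763/1546)·sin 5.4° = 0.3508.
θ₂ = arcsin 0.3508 = 20.54° from the normal.

20.5°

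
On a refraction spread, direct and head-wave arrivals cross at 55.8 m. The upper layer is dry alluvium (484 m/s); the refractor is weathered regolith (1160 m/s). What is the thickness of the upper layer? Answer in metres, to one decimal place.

x_cross = 2h·√((V₂+V₁)/(V₂−V₁)) → h = x_cross / (2·√((V₂+V₁)/(V₂−V₁))).
√((V₂+V₁)/(V₂−V₁)) = √((1160+484)/(1160−484)) = 1.5595.
h = 55.8 / (2·1.5595) = 17.89 m.

17.9 m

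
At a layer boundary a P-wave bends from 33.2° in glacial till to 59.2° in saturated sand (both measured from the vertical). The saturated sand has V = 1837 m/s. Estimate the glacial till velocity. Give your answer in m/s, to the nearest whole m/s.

1171 m/s

Snell's law: sin 33.2°/V₁ = sin 59.2°/V₂.
V₁ = V₂·sin 33.2°/sin 59.2° = 1837 × 0.6375 = 1171.04 m/s.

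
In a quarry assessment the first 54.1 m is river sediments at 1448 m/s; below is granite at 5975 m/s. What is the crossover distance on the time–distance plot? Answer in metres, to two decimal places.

138.55 m

x_cross = 2h·√((V₂+V₁)/(V₂−V₁)).
(V₂+V₁)/(V₂−V₁) = (5975+1448)/(5975−1448) = 1.6397; √ = 1.2805.
x_cross = 2·54.1·1.2805 = 138.55 m.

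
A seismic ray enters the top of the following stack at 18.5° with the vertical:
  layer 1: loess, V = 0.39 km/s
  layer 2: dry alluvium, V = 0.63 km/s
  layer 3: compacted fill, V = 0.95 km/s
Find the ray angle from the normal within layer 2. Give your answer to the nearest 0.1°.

30.8°

Ray parameter p = sin 18.5° / 0.39 = 8.1360e-01 s/km.
sin θ_2 = p·V_2 = 8.1360e-01 × 0.63 = 0.5126.
θ_2 = 30.84° from the vertical.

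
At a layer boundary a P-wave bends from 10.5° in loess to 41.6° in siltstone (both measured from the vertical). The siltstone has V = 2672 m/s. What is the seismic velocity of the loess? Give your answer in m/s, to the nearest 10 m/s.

sin 10.5° = 0.1822; sin 41.6° = 0.6639.
V₁ = V₂·(sin θ₁/sin θ₂) = 2672·(0.1822/0.6639) = 733.41 m/s.

730 m/s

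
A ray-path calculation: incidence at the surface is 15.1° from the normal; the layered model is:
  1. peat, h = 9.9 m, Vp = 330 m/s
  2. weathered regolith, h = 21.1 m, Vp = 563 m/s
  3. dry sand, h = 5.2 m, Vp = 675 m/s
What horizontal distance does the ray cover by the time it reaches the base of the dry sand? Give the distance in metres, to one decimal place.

Apply Snell's law at each interface; in layer i the horizontal offset is hᵢ·tan θᵢ.
Layer 1: θ = 15.10°; offset = 9.9·tan 15.10° = 2.671 m.
Layer 2: sin θ = 563·sin 15.1°/330 = 0.4444, θ = 26.39°; offset = 21.1·tan 26.39° = 10.468 m.
Layer 3: sin θ = 675·sin 15.1°/330 = 0.5329, θ = 32.20°; offset = 5.2·tan 32.20° = 3.274 m.
Total horizontal offset = 16.414 m.

16.4 m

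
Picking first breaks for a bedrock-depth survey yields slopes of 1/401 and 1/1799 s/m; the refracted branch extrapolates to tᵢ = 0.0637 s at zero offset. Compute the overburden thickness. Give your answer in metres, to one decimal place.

13.1 m

h = tᵢ·V₁·V₂ / (2·√(V₂²−V₁²)).
√(V₂²−V₁²) = √(1799² − 401²) = 1753.7 m/s.
h = 0.0637 s × 401 × 1799 / (2 × 1753.7) = 13.10 m.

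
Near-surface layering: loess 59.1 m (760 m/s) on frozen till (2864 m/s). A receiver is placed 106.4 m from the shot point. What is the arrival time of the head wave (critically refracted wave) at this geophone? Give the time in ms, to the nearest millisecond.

t = x/V₂ + 2h·√(V₂²−V₁²)/(V₁V₂).
√(V₂²−V₁²) = √(2864²−760²) = 2761.3 m/s; delay term = 2·59.1·2761.3/(760·2864) = 0.14995 s.
t = 106.4/2864 + 0.14995 = 0.18710 s.

187 ms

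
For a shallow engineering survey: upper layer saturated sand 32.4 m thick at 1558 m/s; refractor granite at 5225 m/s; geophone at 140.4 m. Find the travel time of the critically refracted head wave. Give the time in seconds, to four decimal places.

θ_c = arcsin(V₁/V₂) = arcsin(1558/5225) = 17.35°, cos θ_c = 0.9545.
Intercept time tᵢ = 2h cos θ_c / V₁ = 2·32.4·0.9545/1558 = 0.03970 s.
t = x/V₂ + tᵢ = 140.4/5225 + 0.03970 = 0.06657 s.

0.0666 s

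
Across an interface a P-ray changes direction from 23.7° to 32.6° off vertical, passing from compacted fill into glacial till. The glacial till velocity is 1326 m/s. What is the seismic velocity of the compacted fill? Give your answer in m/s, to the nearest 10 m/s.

Snell's law: sin 23.7°/V₁ = sin 32.6°/V₂.
V₁ = V₂·sin 23.7°/sin 32.6° = 1326 × 0.7460 = 989.26 m/s.

990 m/s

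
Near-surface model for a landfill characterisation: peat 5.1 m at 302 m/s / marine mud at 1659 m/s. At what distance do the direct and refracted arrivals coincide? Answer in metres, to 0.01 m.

12.26 m

θ_c = arcsin(302/1659) = 10.49°, so cos θ_c = 0.9833 and tᵢ = 2h cos θ_c/V₁ = 0.0332 s.
At crossover x/V₁ = x/V₂ + tᵢ ⇒ x = tᵢ/(1/V₁ − 1/V₂) = 0.03321/(3.3113e-03 − 6.0277e-04) = 12.26 m.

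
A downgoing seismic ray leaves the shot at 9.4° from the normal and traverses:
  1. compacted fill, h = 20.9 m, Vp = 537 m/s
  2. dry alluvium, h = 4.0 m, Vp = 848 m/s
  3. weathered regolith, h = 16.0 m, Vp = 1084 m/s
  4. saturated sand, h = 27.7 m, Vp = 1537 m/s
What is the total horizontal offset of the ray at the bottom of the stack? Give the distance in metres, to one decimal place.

Apply Snell's law at each interface; in layer i the horizontal offset is hᵢ·tan θᵢ.
Layer 1: θ = 9.40°; offset = 20.9·tan 9.40° = 3.460 m.
Layer 2: sin θ = 848·sin 9.4°/537 = 0.2579, θ = 14.95°; offset = 4.0·tan 14.95° = 1.068 m.
Layer 3: sin θ = 1084·sin 9.4°/537 = 0.3297, θ = 19.25°; offset = 16.0·tan 19.25° = 5.588 m.
Layer 4: sin θ = 1537·sin 9.4°/537 = 0.4675, θ = 27.87°; offset = 27.7·tan 27.87° = 14.648 m.
Total horizontal offset = 24.763 m.

24.8 m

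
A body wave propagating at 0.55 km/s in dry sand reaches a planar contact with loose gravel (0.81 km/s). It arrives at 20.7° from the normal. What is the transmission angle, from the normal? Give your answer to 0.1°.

31.4°

Snell's law: sin θ₂ = (V₂/V₁)·sin θ₁ = (0.81/0.55)·sin 20.7° = 0.5206.
θ₂ = arcsin 0.5206 = 31.37° from the normal.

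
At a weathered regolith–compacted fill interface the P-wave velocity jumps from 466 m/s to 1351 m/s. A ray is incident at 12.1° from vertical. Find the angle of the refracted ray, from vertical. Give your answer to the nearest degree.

37°

sin θ₁/V₁ = sin θ₂/V₂ ⇒ sin θ₂ = 1351·sin 12.1°/466 = 1351·0.2096/466 = 0.6077.
θ₂ = arcsin 0.6077 = 37.42° from the normal.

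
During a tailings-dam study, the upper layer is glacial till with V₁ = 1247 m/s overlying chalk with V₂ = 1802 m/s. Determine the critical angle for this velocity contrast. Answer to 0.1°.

Critical incidence: sin θ_c = V₁/V₂ = 1247/1802 = 0.6920.
θ_c = arcsin 0.6920 = 43.79°.

43.8°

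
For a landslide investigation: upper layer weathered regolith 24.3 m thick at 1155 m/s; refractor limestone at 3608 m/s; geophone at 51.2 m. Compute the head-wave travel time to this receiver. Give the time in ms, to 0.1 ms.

54.1 ms

θ_c = arcsin(V₁/V₂) = arcsin(1155/3608) = 18.67°, cos θ_c = 0.9474.
Intercept time tᵢ = 2h cos θ_c / V₁ = 2·24.3·0.9474/1155 = 0.03986 s.
t = x/V₂ + tᵢ = 51.2/3608 + 0.03986 = 0.05405 s.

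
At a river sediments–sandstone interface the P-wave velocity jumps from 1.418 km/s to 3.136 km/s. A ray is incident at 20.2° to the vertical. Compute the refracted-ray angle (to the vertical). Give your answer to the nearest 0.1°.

49.8°

Snell's law: sin θ₂ = (V₂/V₁)·sin θ₁ = (3.136/1.418)·sin 20.2° = 0.7636.
θ₂ = sin⁻¹(0.7636) = 49.79° (from vertical).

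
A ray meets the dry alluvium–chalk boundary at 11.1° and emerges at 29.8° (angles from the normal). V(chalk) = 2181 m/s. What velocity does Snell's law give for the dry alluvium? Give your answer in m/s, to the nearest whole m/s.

Snell's law: sin 11.1°/V₁ = sin 29.8°/V₂.
V₁ = V₂·sin 11.1°/sin 29.8° = 2181 × 0.3874 = 844.89 m/s.

845 m/s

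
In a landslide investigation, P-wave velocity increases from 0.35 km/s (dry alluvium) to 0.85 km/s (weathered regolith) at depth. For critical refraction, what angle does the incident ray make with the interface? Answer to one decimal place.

65.7°

At critical incidence the refracted ray runs along the interface (θ₂ = 90°), so sin θ_c = V₁/V₂.
θ_c = arcsin(0.35/0.85) = arcsin 0.4118 = 24.32°.
Measured from the interface: 90° − 24.32° = 65.68°.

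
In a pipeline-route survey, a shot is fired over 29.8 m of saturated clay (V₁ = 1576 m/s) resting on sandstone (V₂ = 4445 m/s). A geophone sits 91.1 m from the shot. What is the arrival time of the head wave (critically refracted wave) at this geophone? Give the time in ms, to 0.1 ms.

θ_c = arcsin(V₁/V₂) = arcsin(1576/4445) = 20.77°, cos θ_c = 0.9350.
Intercept time tᵢ = 2h cos θ_c / V₁ = 2·29.8·0.9350/1576 = 0.03536 s.
t = x/V₂ + tᵢ = 91.1/4445 + 0.03536 = 0.05586 s.

55.9 ms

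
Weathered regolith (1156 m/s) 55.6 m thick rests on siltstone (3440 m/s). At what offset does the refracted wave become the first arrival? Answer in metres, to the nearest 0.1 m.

θ_c = arcsin(1156/3440) = 19.64°, so cos θ_c = 0.9418 and tᵢ = 2h cos θ_c/V₁ = 0.0906 s.
At crossover x/V₁ = x/V₂ + tᵢ ⇒ x = tᵢ/(1/V₁ − 1/V₂) = 0.09060/(8.6505e-04 − 2.9070e-04) = 157.74 m.

157.7 m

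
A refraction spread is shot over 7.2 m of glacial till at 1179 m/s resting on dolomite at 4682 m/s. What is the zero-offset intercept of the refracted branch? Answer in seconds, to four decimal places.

0.0118 s

θ_c = arcsin(V₁/V₂) = arcsin(1179/4682) = 14.58°; cos θ_c = 0.9678.
tᵢ = 2h·cos θ_c / V₁ = 2·7.2·0.9678 / 1179 = 0.01182 s.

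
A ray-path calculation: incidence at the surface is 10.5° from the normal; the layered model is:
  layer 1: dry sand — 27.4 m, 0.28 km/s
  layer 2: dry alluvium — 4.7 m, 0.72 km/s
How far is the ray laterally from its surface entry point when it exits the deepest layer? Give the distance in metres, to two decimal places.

Ray parameter p = sin 10.5° / 0.28 km/s = 6.5084e-01 s/km.
Layer 1: θ = 10.50°; offset = 27.4·tan 10.50° = 5.0783 m.
Layer 2: sin θ = p·0.72 = 0.4686 → θ = 27.94°; offset = 4.7·tan 27.94° = 2.4931 m.
Σ offsets = 7.5714 m.

7.57 m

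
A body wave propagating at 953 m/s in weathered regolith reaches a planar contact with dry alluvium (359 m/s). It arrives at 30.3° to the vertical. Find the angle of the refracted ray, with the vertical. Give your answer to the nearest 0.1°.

Snell's law: sin θ₂ = (V₂/V₁)·sin θ₁ = (359/953)·sin 30.3° = 0.1901.
θ₂ = arcsin 0.1901 = 10.96° from the normal.

11.0°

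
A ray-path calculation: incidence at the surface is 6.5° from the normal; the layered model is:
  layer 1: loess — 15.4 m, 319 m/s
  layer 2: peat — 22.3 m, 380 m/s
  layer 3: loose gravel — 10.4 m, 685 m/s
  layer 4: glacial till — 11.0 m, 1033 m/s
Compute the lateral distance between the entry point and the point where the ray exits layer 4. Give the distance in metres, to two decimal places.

p = sin θ₁/V₁ = sin 6.5°/319 = 3.5487e-04 s/m is conserved through the stack.
Layer 1: θ = 6.50°; offset = 15.4·tan 6.50° = 1.7546 m.
Layer 2: sin θ = p·380 = 0.1349 → θ = 7.75°; offset = 22.3·tan 7.75° = 3.0349 m.
Layer 3: sin θ = p·685 = 0.2431 → θ = 14.07°; offset = 10.4·tan 14.07° = 2.6063 m.
Layer 4: sin θ = p·1033 = 0.3666 → θ = 21.50°; offset = 11.0·tan 21.50° = 4.3341 m.
Σ offsets = 11.7298 m.

11.73 m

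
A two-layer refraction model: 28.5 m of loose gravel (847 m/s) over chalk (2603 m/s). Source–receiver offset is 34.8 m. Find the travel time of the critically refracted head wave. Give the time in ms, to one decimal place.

θ_c = arcsin(V₁/V₂) = arcsin(847/2603) = 18.99°, cos θ_c = 0.9456.
Intercept time tᵢ = 2h cos θ_c / V₁ = 2·28.5·0.9456/847 = 0.06363 s.
t = x/V₂ + tᵢ = 34.8/2603 + 0.06363 = 0.07700 s.

77.0 ms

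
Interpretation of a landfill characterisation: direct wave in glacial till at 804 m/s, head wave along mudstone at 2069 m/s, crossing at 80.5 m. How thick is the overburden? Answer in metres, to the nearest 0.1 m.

x_cross = 2h·√((V₂+V₁)/(V₂−V₁)) → h = x_cross / (2·√((V₂+V₁)/(V₂−V₁))).
√((V₂+V₁)/(V₂−V₁)) = √((2069+804)/(2069−804)) = 1.5070.
h = 80.5 / (2·1.5070) = 26.71 m.

26.7 m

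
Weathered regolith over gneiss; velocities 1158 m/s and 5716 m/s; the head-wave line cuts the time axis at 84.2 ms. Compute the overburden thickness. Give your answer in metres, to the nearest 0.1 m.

θ_c = arcsin(1158/5716) = 11.69°; cos θ_c = 0.9793.
tᵢ = 2h cos θ_c/V₁ ⇒ h = tᵢ·V₁/(2 cos θ_c) = 0.0842·1158/(2·0.9793) = 49.78 m.

49.8 m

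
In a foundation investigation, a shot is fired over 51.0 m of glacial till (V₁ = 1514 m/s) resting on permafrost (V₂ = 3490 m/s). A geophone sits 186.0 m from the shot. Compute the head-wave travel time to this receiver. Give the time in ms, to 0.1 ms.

114.0 ms

t = x/V₂ + 2h·√(V₂²−V₁²)/(V₁V₂).
√(V₂²−V₁²) = √(3490²−1514²) = 3144.5 m/s; delay term = 2·51.0·3144.5/(1514·3490) = 0.06070 s.
t = 186.0/3490 + 0.06070 = 0.11400 s.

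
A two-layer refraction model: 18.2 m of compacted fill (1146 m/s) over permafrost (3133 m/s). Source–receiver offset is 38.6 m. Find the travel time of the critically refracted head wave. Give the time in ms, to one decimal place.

θ_c = arcsin(V₁/V₂) = arcsin(1146/3133) = 21.46°, cos θ_c = 0.9307.
Intercept time tᵢ = 2h cos θ_c / V₁ = 2·18.2·0.9307/1146 = 0.02956 s.
t = x/V₂ + tᵢ = 38.6/3133 + 0.02956 = 0.04188 s.

41.9 ms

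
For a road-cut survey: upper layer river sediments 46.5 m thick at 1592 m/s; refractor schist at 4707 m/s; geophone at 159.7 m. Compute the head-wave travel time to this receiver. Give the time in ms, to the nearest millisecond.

89 ms

t = x/V₂ + 2h·√(V₂²−V₁²)/(V₁V₂).
√(V₂²−V₁²) = √(4707²−1592²) = 4429.6 m/s; delay term = 2·46.5·4429.6/(1592·4707) = 0.05497 s.
t = 159.7/4707 + 0.05497 = 0.08890 s.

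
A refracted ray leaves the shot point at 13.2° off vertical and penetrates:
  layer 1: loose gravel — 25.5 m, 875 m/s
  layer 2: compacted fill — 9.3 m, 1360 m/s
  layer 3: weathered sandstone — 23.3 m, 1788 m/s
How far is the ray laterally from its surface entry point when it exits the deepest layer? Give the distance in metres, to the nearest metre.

Apply Snell's law at each interface; in layer i the horizontal offset is hᵢ·tan θᵢ.
Layer 1: θ = 13.20°; offset = 25.5·tan 13.20° = 5.981 m.
Layer 2: sin θ = 1360·sin 13.2°/875 = 0.3549, θ = 20.79°; offset = 9.3·tan 20.79° = 3.531 m.
Layer 3: sin θ = 1788·sin 13.2°/875 = 0.4666, θ = 27.82°; offset = 23.3·tan 27.82° = 12.293 m.
Σ offsets = 21.804 m.

22 m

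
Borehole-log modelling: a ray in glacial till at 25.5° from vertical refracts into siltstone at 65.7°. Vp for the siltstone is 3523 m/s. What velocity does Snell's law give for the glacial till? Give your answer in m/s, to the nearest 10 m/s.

Snell's law: sin 25.5°/V₁ = sin 65.7°/V₂.
V₁ = V₂·sin 25.5°/sin 65.7° = 3523 × 0.4724 = 1664.13 m/s.

1660 m/s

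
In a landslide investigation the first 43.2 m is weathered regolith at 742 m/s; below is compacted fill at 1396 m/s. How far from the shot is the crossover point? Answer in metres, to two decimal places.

x_cross = 2h·√((V₂+V₁)/(V₂−V₁)).
(V₂+V₁)/(V₂−V₁) = (1396+742)/(1396−742) = 3.2691; √ = 1.8081.
x_cross = 2·43.2·1.8081 = 156.22 m.

156.22 m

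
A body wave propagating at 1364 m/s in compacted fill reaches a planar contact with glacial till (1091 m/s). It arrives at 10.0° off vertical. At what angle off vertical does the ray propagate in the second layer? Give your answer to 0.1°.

8.0°

sin θ₁/V₁ = sin θ₂/V₂ ⇒ sin θ₂ = 1091·sin 10.0°/1364 = 1091·0.1736/1364 = 0.1389.
θ₂ = arcsin 0.1389 = 7.98° from the normal.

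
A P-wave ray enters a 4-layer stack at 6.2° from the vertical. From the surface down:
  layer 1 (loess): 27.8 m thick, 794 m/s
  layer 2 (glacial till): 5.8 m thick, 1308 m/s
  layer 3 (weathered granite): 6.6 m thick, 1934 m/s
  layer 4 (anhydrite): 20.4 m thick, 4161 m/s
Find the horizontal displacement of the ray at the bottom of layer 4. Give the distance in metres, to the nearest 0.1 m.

19.9 m

Apply Snell's law at each interface; in layer i the horizontal offset is hᵢ·tan θᵢ.
Layer 1: θ = 6.20°; offset = 27.8·tan 6.20° = 3.020 m.
Layer 2: sin θ = 1308·sin 6.2°/794 = 0.1779, θ = 10.25°; offset = 5.8·tan 10.25° = 1.049 m.
Layer 3: sin θ = 1934·sin 6.2°/794 = 0.2631, θ = 15.25°; offset = 6.6·tan 15.25° = 1.800 m.
Layer 4: sin θ = 4161·sin 6.2°/794 = 0.5660, θ = 34.47°; offset = 20.4·tan 34.47° = 14.005 m.
Total horizontal offset = 19.873 m.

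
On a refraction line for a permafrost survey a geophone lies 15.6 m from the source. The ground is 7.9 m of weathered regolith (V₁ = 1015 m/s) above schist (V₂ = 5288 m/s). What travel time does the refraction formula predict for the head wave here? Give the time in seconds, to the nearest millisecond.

0.018 s

θ_c = arcsin(V₁/V₂) = arcsin(1015/5288) = 11.07°, cos θ_c = 0.9814.
Intercept time tᵢ = 2h cos θ_c / V₁ = 2·7.9·0.9814/1015 = 0.01528 s.
t = x/V₂ + tᵢ = 15.6/5288 + 0.01528 = 0.01823 s.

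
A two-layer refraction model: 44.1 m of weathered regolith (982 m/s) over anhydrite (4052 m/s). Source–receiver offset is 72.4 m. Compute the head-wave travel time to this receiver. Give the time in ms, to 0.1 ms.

105.0 ms

t = x/V₂ + 2h·√(V₂²−V₁²)/(V₁V₂).
√(V₂²−V₁²) = √(4052²−982²) = 3931.2 m/s; delay term = 2·44.1·3931.2/(982·4052) = 0.08714 s.
t = 72.4/4052 + 0.08714 = 0.10501 s.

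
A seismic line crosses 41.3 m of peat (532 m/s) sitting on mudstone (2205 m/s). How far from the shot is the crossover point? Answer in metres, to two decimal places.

105.65 m

x_cross = 2h·√((V₂+V₁)/(V₂−V₁)).
(V₂+V₁)/(V₂−V₁) = (2205+532)/(2205−532) = 1.6360; √ = 1.2791.
x_cross = 2·41.3·1.2791 = 105.65 m.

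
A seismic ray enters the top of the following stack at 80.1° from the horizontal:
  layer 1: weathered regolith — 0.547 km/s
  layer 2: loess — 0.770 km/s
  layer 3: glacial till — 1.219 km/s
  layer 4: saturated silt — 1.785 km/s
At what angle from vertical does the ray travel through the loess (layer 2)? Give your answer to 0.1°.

From the normal: θ₁ = 90° − 80.1° = 9.9°.
Ray parameter p = sin 9.9° / 0.547 = 3.1431e-01 s/km.
sin θ_2 = p·V_2 = 3.1431e-01 × 0.770 = 0.2420.
θ_2 = 14.01° from the vertical.

14.0°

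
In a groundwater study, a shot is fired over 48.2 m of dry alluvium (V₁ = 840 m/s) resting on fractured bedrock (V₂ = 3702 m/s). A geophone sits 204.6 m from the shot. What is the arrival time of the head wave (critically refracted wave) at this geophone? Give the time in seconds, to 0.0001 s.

θ_c = arcsin(V₁/V₂) = arcsin(840/3702) = 13.11°, cos θ_c = 0.9739.
Intercept time tᵢ = 2h cos θ_c / V₁ = 2·48.2·0.9739/840 = 0.11177 s.
t = x/V₂ + tᵢ = 204.6/3702 + 0.11177 = 0.16704 s.

0.1670 s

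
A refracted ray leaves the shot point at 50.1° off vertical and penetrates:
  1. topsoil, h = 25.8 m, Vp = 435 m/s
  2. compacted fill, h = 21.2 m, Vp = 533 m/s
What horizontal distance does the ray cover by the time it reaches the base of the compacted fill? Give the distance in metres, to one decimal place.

p = sin θ₁/V₁ = sin 50.1°/435 = 1.7636e-03 s/m is conserved through the stack.
Layer 1: θ = 50.10°; offset = 25.8·tan 50.10° = 30.856 m.
Layer 2: sin θ = p·533 = 0.9400 → θ = 70.05°; offset = 21.2·tan 70.05° = 58.409 m.
Σ offsets = 89.265 m.

89.3 m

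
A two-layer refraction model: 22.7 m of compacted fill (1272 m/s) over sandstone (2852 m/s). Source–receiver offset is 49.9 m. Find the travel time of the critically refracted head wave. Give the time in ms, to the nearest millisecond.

49 ms

θ_c = arcsin(V₁/V₂) = arcsin(1272/2852) = 26.49°, cos θ_c = 0.8950.
Intercept time tᵢ = 2h cos θ_c / V₁ = 2·22.7·0.8950/1272 = 0.03195 s.
t = x/V₂ + tᵢ = 49.9/2852 + 0.03195 = 0.04944 s.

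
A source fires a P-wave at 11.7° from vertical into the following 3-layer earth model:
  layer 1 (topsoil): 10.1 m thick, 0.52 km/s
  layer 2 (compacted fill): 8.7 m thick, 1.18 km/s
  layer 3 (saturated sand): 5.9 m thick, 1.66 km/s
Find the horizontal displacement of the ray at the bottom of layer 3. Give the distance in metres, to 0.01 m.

Ray parameter p = sin 11.7° / 0.52 km/s = 3.8998e-01 s/km.
Layer 1: θ = 11.70°; offset = 10.1·tan 11.70° = 2.0916 m.
Layer 2: sin θ = p·1.18 = 0.4602 → θ = 27.40°; offset = 8.7·tan 27.40° = 4.5093 m.
Layer 3: sin θ = p·1.66 = 0.6474 → θ = 40.34°; offset = 5.9·tan 40.34° = 5.0111 m.
Total horizontal offset = 11.6121 m.

11.61 m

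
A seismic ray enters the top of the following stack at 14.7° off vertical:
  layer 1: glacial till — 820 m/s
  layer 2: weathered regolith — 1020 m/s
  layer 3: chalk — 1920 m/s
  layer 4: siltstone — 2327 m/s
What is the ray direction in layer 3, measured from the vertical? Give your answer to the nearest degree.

36°

Snell's law across each interface conserves sin θ / V, so sin θ_3 = V_3·sin θ₁/V₁.
sin θ_3 = 1920 × sin 14.7° / 820 = 0.5942.
θ_3 = 36.45° from the vertical.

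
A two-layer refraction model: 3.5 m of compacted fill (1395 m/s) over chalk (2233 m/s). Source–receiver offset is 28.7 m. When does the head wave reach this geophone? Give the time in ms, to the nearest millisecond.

17 ms

θ_c = arcsin(V₁/V₂) = arcsin(1395/2233) = 38.66°, cos θ_c = 0.7808.
Intercept time tᵢ = 2h cos θ_c / V₁ = 2·3.5·0.7808/1395 = 0.00392 s.
t = x/V₂ + tᵢ = 28.7/2233 + 0.00392 = 0.01677 s.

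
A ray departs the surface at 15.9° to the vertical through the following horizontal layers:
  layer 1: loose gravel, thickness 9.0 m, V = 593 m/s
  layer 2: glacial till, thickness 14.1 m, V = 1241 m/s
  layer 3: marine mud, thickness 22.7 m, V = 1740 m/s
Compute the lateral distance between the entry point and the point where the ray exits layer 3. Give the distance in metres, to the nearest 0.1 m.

p = sin θ₁/V₁ = sin 15.9°/593 = 4.6199e-04 s/m is conserved through the stack.
Layer 1: θ = 15.90°; offset = 9.0·tan 15.90° = 2.564 m.
Layer 2: sin θ = p·1241 = 0.5733 → θ = 34.98°; offset = 14.1·tan 34.98° = 9.867 m.
Layer 3: sin θ = p·1740 = 0.8039 → θ = 53.50°; offset = 22.7·tan 53.50° = 30.678 m.
Σ offsets = 43.108 m.

43.1 m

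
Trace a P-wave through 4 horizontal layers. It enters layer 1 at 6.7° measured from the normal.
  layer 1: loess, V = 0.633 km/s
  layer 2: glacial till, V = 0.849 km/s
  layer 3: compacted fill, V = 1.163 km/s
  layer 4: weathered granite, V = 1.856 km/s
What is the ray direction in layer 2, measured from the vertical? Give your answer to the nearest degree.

Snell's law across each interface conserves sin θ / V, so sin θ_2 = V_2·sin θ₁/V₁.
sin θ_2 = 0.849 × sin 6.7° / 0.633 = 0.1565.
θ_2 = 9.00° from the vertical.

9°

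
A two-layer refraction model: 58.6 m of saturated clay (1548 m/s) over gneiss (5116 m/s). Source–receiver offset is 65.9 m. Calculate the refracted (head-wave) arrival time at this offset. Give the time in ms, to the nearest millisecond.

θ_c = arcsin(V₁/V₂) = arcsin(1548/5116) = 17.61°, cos θ_c = 0.9531.
Intercept time tᵢ = 2h cos θ_c / V₁ = 2·58.6·0.9531/1548 = 0.07216 s.
t = x/V₂ + tᵢ = 65.9/5116 + 0.07216 = 0.08504 s.

85 ms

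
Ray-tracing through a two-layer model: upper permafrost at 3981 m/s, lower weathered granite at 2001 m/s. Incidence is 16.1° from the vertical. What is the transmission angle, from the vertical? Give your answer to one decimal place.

sin θ₁/V₁ = sin θ₂/V₂ ⇒ sin θ₂ = 2001·sin 16.1°/3981 = 2001·0.2773/3981 = 0.1394.
θ₂ = sin⁻¹(0.1394) = 8.01° (from vertical).

8.0°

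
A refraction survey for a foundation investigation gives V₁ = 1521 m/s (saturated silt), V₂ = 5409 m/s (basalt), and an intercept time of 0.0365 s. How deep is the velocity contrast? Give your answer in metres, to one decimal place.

h = tᵢ·V₁·V₂ / (2·√(V₂²−V₁²)).
√(V₂²−V₁²) = √(5409² − 1521²) = 5190.7 m/s.
h = 0.0365 s × 1521 × 5409 / (2 × 5190.7) = 28.93 m.

28.9 m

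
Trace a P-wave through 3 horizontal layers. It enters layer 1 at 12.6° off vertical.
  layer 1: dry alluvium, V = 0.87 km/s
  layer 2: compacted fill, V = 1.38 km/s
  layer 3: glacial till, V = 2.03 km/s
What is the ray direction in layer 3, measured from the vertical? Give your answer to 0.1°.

30.6°

Ray parameter p = sin 12.6° / 0.87 = 2.5074e-01 s/km.
sin θ_3 = p·V_3 = 2.5074e-01 × 2.03 = 0.5090.
θ_3 = arcsin 0.5090 = 30.60°.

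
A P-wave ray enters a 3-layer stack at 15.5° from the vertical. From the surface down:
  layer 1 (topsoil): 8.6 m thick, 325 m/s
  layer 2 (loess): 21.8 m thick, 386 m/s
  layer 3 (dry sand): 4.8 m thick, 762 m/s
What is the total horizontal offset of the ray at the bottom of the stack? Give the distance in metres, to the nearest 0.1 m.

13.5 m

Ray parameter p = sin 15.5° / 325 m/s = 8.2227e-04 s/m.
Layer 1: θ = 15.50°; offset = 8.6·tan 15.50° = 2.385 m.
Layer 2: sin θ = p·386 = 0.3174 → θ = 18.51°; offset = 21.8·tan 18.51° = 7.297 m.
Layer 3: sin θ = p·762 = 0.6266 → θ = 38.80°; offset = 4.8·tan 38.80° = 3.859 m.
Summing the layer offsets gives 13.540 m.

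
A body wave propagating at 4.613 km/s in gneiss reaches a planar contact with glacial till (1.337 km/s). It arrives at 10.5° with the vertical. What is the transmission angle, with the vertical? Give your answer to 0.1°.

sin θ₁/V₁ = sin θ₂/V₂ ⇒ sin θ₂ = 1.337·sin 10.5°/4.613 = 1.337·0.1822/4.613 = 0.0528.
θ₂ = arcsin 0.0528 = 3.03° from the normal.

3.0°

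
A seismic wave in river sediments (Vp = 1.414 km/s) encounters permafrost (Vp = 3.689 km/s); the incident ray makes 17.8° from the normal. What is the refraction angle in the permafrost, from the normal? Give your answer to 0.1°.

sin θ₁/V₁ = sin θ₂/V₂ ⇒ sin θ₂ = 3.689·sin 17.8°/1.414 = 3.689·0.3057/1.414 = 0.7975.
θ₂ = arcsin 0.7975 = 52.90° from the normal.

52.9°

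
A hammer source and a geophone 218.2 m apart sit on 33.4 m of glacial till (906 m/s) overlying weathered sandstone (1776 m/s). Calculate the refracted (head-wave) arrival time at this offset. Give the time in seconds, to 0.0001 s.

θ_c = arcsin(V₁/V₂) = arcsin(906/1776) = 30.67°, cos θ_c = 0.8601.
Intercept time tᵢ = 2h cos θ_c / V₁ = 2·33.4·0.8601/906 = 0.06342 s.
t = x/V₂ + tᵢ = 218.2/1776 + 0.06342 = 0.18628 s.

0.1863 s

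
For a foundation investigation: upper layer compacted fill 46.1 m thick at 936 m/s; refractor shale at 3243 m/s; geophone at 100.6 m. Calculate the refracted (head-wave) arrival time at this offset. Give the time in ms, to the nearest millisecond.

125 ms

t = x/V₂ + 2h·√(V₂²−V₁²)/(V₁V₂).
√(V₂²−V₁²) = √(3243²−936²) = 3105.0 m/s; delay term = 2·46.1·3105.0/(936·3243) = 0.09431 s.
t = 100.6/3243 + 0.09431 = 0.12533 s.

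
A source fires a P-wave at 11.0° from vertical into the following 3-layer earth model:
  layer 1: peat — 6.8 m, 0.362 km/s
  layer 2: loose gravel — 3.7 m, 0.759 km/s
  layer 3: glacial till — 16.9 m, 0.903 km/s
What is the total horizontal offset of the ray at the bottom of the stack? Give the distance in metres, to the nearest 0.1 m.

p = sin θ₁/V₁ = sin 11.0°/0.362 = 5.2710e-01 s/km is conserved through the stack.
Layer 1: θ = 11.00°; offset = 6.8·tan 11.00° = 1.322 m.
Layer 2: sin θ = p·0.759 = 0.4001 → θ = 23.58°; offset = 3.7·tan 23.58° = 1.615 m.
Layer 3: sin θ = p·0.903 = 0.4760 → θ = 28.42°; offset = 16.9·tan 28.42° = 9.146 m.
Σ offsets = 12.083 m.

12.1 m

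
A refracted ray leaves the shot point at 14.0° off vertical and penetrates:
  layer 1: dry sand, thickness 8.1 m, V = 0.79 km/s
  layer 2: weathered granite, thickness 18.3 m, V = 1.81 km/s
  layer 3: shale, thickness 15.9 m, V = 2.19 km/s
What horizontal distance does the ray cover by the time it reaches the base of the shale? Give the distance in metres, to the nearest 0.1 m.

28.6 m

Ray parameter p = sin 14.0° / 0.79 km/s = 3.0623e-01 s/km.
Layer 1: θ = 14.00°; offset = 8.1·tan 14.00° = 2.020 m.
Layer 2: sin θ = p·1.81 = 0.5543 → θ = 33.66°; offset = 18.3·tan 33.66° = 12.187 m.
Layer 3: sin θ = p·2.19 = 0.6706 → θ = 42.12°; offset = 15.9·tan 42.12° = 14.375 m.
Total horizontal offset = 28.581 m.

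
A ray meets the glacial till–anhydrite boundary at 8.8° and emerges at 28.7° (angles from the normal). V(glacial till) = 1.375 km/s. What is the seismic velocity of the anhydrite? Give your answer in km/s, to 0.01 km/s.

sin 8.8° = 0.1530; sin 28.7° = 0.4802.
V₂ = V₁·(sin θ₂/sin θ₁) = 1.375·(0.4802/0.1530) = 4.32 km/s.

4.32 km/s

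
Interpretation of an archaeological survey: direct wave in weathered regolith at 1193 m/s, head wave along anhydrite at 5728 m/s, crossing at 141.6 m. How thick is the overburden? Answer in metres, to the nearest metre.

x_cross = 2h·√((V₂+V₁)/(V₂−V₁)) → h = x_cross / (2·√((V₂+V₁)/(V₂−V₁))).
√((V₂+V₁)/(V₂−V₁)) = √((5728+1193)/(5728−1193)) = 1.2354.
h = 141.6 / (2·1.2354) = 57.31 m.

57 m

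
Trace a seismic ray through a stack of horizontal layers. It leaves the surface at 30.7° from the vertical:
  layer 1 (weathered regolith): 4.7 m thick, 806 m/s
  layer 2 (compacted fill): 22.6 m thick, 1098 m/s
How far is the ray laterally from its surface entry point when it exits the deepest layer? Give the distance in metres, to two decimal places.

24.67 m

Apply Snell's law at each interface; in layer i the horizontal offset is hᵢ·tan θᵢ.
Layer 1: θ = 30.70°; offset = 4.7·tan 30.70° = 2.7907 m.
Layer 2: sin θ = 1098·sin 30.7°/806 = 0.6955, θ = 44.07°; offset = 22.6·tan 44.07° = 21.8760 m.
Summing the layer offsets gives 24.6666 m.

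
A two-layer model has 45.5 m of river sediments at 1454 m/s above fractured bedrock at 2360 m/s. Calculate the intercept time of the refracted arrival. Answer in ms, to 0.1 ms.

49.3 ms

tᵢ = 2h·√(V₂²−V₁²)/(V₁V₂).
√(V₂²−V₁²) = √(2360²−1454²) = 1858.9 m/s.
tᵢ = 2·45.5·1858.9/(1454·2360) = 0.04930 s.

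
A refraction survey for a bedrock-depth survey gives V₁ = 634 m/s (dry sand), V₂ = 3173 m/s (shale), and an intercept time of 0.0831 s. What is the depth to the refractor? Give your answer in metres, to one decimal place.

26.9 m

θ_c = arcsin(634/3173) = 11.53°; cos θ_c = 0.9798.
tᵢ = 2h cos θ_c/V₁ ⇒ h = tᵢ·V₁/(2 cos θ_c) = 0.0831·634/(2·0.9798) = 26.88 m.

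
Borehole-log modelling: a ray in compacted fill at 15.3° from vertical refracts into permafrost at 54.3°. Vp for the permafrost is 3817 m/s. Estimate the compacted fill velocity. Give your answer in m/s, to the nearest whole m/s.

Snell's law: sin 15.3°/V₁ = sin 54.3°/V₂.
V₁ = V₂·sin 15.3°/sin 54.3° = 3817 × 0.3249 = 1240.27 m/s.

1240 m/s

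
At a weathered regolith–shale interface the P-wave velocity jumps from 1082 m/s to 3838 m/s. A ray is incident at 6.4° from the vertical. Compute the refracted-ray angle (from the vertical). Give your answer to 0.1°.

23.3°

sin θ₁/V₁ = sin θ₂/V₂ ⇒ sin θ₂ = 3838·sin 6.4°/1082 = 3838·0.1115/1082 = 0.3954.
θ₂ = sin⁻¹(0.3954) = 23.29° (from vertical).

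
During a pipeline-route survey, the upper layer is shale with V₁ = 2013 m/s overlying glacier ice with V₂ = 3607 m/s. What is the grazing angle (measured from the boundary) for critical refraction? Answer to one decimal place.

56.1°

Critical incidence: sin θ_c = V₁/V₂ = 2013/3607 = 0.5581.
θ_c = arcsin 0.5581 = 33.92°.
Measured from the interface: 90° − 33.92° = 56.08°.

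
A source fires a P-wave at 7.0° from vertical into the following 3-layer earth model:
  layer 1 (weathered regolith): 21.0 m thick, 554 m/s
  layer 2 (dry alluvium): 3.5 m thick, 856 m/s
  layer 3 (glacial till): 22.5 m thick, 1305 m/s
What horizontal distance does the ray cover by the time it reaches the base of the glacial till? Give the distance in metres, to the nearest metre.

10 m

Apply Snell's law at each interface; in layer i the horizontal offset is hᵢ·tan θᵢ.
Layer 1: θ = 7.00°; offset = 21.0·tan 7.00° = 2.578 m.
Layer 2: sin θ = 856·sin 7.0°/554 = 0.1883, θ = 10.85°; offset = 3.5·tan 10.85° = 0.671 m.
Layer 3: sin θ = 1305·sin 7.0°/554 = 0.2871, θ = 16.68°; offset = 22.5·tan 16.68° = 6.743 m.
Summing the layer offsets gives 9.993 m.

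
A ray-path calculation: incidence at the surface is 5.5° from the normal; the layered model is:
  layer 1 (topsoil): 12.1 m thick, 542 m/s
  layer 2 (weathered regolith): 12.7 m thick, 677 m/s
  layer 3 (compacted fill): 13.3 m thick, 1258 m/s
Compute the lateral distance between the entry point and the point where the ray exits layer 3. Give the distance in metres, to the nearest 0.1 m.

5.7 m

Apply Snell's law at each interface; in layer i the horizontal offset is hᵢ·tan θᵢ.
Layer 1: θ = 5.50°; offset = 12.1·tan 5.50° = 1.165 m.
Layer 2: sin θ = 677·sin 5.5°/542 = 0.1197, θ = 6.88°; offset = 12.7·tan 6.88° = 1.531 m.
Layer 3: sin θ = 1258·sin 5.5°/542 = 0.2225, θ = 12.85°; offset = 13.3·tan 12.85° = 3.035 m.
Summing the layer offsets gives 5.731 m.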